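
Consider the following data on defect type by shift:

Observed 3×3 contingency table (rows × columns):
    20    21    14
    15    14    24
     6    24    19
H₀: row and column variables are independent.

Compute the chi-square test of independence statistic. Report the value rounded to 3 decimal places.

test statistic = 12.419

Row totals [55, 53, 49], col totals [41, 59, 57], n=157
χ² = (20−14.36)²/14.36 + (21−20.67)²/20.67 + (14−19.97)²/19.97 + (15−13.84)²/13.84 + (14−19.92)²/19.92 + (24−19.24)²/19.24 + (6−12.80)²/12.80 + (24−18.41)²/18.41 + (19−17.79)²/17.79 = 12.4193
df = 4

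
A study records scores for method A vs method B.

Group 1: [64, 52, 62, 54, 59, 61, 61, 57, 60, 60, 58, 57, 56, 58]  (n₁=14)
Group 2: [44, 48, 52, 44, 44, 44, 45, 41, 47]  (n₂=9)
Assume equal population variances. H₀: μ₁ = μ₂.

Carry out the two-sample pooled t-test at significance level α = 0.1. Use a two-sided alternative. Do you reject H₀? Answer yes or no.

x̄₁=58.500, s₁=3.205, n₁=14
x̄₂=45.444, s₂=3.167, n₂=9
s_p² = [13·3.205² + 8·3.167²]/21 = 10.1772
SE = √(s_p²·(1/14+1/9)) = 1.3630
t = (58.500−45.444)/1.3630 = 9.5786
df = 21
p-value (two-sided) = 0.00000
At α=0.1: p < α → reject H₀

reject H₀: yes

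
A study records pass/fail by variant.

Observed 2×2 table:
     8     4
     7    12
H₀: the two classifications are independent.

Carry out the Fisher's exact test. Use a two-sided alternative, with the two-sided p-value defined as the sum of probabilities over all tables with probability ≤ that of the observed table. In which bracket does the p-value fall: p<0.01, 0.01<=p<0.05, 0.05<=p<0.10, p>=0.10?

Margins: r₁=12, r₂=19, c₁=15, c₂=16, n=31
p_obs = C(12,8)·C(19,7)/C(31,15); sum pmf over tables with pmf ≤ p_obs
p-value (two-sided) = 0.14888
→ bracket: p>=0.10

p-value bracket: p>=0.10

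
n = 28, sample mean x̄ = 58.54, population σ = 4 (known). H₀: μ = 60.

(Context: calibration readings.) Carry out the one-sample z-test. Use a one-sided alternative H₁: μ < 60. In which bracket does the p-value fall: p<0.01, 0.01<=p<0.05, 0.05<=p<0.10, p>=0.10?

SE = σ/√n = 4/√28 = 0.7559
z = (x̄−μ₀)/SE = (58.54−60)/0.7559 = -1.9314
p-value (one-sided, H₁ less) = 0.02672
→ bracket: 0.01<=p<0.05

p-value bracket: 0.01<=p<0.05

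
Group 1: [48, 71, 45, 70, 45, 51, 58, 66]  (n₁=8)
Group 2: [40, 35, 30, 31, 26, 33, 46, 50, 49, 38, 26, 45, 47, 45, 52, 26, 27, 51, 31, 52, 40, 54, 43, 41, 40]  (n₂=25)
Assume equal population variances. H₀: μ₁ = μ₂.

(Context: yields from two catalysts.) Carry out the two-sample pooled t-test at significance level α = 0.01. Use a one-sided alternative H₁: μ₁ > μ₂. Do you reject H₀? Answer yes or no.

reject H₀: yes

x̄₁=56.750, s₁=11.029, n₁=8
x̄₂=39.920, s₂=9.192, n₂=25
s_p² = [7·11.029² + 24·9.192²]/31 = 92.8819
SE = √(s_p²·(1/8+1/25)) = 3.9148
t = (56.750−39.920)/3.9148 = 4.2991
df = 31
p-value (one-sided, H₁ greater) = 0.00008
At α=0.01: p < α → reject H₀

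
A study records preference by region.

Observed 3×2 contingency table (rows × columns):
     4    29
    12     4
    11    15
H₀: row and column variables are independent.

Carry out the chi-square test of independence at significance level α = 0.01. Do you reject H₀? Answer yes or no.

reject H₀: yes

Row totals [33, 16, 26], col totals [27, 48], n=75
χ² = (4−11.88)²/11.88 + (29−21.12)²/21.12 + (12−5.76)²/5.76 + (4−10.24)²/10.24 + (11−9.36)²/9.36 + (15−16.64)²/16.64 = 19.1784
df = 2
p-value (upper-tail) = 0.00007
At α=0.01: p < α → reject H₀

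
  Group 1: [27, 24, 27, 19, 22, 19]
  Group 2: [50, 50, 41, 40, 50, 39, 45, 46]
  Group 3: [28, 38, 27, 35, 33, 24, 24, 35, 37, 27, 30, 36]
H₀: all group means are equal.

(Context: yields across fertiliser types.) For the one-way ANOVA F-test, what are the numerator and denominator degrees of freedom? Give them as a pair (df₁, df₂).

k = 3 groups, N = 26 total
df = (k−1, N−k) = (3−1, 26−3) = (2, 23)

degrees of freedom = [2, 23]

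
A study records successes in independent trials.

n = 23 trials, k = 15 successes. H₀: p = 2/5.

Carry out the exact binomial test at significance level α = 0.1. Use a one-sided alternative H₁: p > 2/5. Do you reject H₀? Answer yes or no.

reject H₀: yes

Exact binomial: n=23, k=15, p₀=2/5=0.4000
P(X≥15) from Σ C(n,i)·p₀^i·(1−p₀)^(n−i)
p-value (one-sided, H₁ greater) = 0.01282
At α=0.1: p < α → reject H₀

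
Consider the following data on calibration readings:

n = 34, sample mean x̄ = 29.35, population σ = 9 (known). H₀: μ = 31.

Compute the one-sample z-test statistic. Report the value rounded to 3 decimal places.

SE = σ/√n = 9/√34 = 1.5435
z = (x̄−μ₀)/SE = (29.35−31)/1.5435 = -1.0690

test statistic = -1.069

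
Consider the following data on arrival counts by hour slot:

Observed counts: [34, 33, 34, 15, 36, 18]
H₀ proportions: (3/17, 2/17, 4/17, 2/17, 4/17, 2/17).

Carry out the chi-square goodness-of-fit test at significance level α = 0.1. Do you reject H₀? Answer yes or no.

n = 170; E_i = n·p_i = [30.00, 20.00, 40.00, 20.00, 40.00, 20.00]
χ² = (34−30.00)²/30.00 + (33−20.00)²/20.00 + (34−40.00)²/40.00 + (15−20.00)²/20.00 + (36−40.00)²/40.00 + (18−20.00)²/20.00 = 11.7333
df = 5
p-value (upper-tail) = 0.03863
At α=0.1: p < α → reject H₀

reject H₀: yes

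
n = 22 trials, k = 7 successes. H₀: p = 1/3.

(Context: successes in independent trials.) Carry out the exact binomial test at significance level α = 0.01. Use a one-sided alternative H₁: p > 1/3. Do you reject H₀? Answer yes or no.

Exact binomial: n=22, k=7, p₀=1/3=0.3333
P(X≥7) from Σ C(n,i)·p₀^i·(1−p₀)^(n−i)
p-value (one-sided, H₁ greater) = 0.63803
At α=0.01: p ≥ α → fail to reject H₀

reject H₀: no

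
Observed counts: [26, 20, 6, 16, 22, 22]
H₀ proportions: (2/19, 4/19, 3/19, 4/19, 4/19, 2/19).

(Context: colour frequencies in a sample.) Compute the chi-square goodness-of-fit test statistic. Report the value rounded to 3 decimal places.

test statistic = 36.777

n = 112; E_i = n·p_i = [11.79, 23.58, 17.68, 23.58, 23.58, 11.79]
χ² = (26−11.79)²/11.79 + (20−23.58)²/23.58 + (6−17.68)²/17.68 + (16−23.58)²/23.58 + (22−23.58)²/23.58 + (22−11.79)²/11.79 = 36.7768
df = 5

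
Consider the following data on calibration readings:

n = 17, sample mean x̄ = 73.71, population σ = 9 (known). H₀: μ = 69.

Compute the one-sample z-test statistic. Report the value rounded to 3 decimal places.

test statistic = 2.158

SE = σ/√n = 9/√17 = 2.1828
z = (x̄−μ₀)/SE = (73.71−69)/2.1828 = 2.1578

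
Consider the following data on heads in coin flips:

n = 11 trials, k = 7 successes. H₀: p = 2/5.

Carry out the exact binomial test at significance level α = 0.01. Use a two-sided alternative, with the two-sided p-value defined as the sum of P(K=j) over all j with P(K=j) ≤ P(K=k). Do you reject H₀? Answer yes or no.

Exact binomial: n=11, k=7, p₀=2/5=0.4000
P(X=j) = C(n,j)·p₀^j·(1−p₀)^(n−j); p = Σ P(X=j) over j with P(X=j) ≤ P(X=7)
p-value (two-sided) = 0.12959
At α=0.01: p ≥ α → fail to reject H₀

reject H₀: no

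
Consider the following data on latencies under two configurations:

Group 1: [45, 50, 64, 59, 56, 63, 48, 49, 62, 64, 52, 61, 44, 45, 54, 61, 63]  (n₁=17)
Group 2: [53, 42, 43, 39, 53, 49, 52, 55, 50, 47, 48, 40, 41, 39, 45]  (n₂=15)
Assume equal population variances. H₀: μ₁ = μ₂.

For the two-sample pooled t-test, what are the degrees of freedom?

df = n₁ + n₂ − 2 = 17 + 15 − 2 = 30

degrees of freedom = 30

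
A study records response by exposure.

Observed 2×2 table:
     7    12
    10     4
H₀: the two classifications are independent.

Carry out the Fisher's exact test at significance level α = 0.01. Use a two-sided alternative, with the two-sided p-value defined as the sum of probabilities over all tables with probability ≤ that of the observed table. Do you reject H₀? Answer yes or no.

reject H₀: no

Margins: r₁=19, r₂=14, c₁=17, c₂=16, n=33
p_obs = C(19,7)·C(14,10)/C(33,17); sum pmf over tables with pmf ≤ p_obs
p-value (two-sided) = 0.07986
At α=0.01: p ≥ α → fail to reject H₀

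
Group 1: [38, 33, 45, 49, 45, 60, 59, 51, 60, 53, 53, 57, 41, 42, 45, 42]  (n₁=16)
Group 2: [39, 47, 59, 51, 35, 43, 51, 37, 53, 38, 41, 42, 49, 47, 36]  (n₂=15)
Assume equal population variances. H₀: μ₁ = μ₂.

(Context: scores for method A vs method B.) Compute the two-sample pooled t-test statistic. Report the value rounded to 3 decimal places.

test statistic = 1.360

x̄₁=48.312, s₁=8.252, n₁=16
x̄₂=44.533, s₂=7.130, n₂=15
s_p² = [15·8.252² + 14·7.130²]/29 = 59.7645
SE = √(s_p²·(1/16+1/15)) = 2.7784
t = (48.312−44.533)/2.7784 = 1.3602
df = 29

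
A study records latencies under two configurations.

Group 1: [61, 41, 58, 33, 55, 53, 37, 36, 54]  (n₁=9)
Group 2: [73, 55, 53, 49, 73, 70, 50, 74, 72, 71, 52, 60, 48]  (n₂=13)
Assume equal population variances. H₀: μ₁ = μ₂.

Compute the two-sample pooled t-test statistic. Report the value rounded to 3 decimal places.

x̄₁=47.556, s₁=10.702, n₁=9
x̄₂=61.538, s₂=10.690, n₂=13
s_p² = [8·10.702² + 12·10.690²]/20 = 114.3726
SE = √(s_p²·(1/9+1/13)) = 4.6375
t = (47.556−61.538)/4.6375 = -3.0152
df = 20

test statistic = -3.015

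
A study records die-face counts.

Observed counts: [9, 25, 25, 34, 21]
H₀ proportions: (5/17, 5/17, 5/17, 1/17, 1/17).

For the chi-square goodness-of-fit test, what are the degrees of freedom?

df = k − 1 = 5 − 1 = 4

degrees of freedom = 4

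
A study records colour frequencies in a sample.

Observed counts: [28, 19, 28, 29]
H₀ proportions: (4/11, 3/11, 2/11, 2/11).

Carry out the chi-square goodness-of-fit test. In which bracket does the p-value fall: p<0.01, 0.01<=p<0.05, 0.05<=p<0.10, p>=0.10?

n = 104; E_i = n·p_i = [37.82, 28.36, 18.91, 18.91]
χ² = (28−37.82)²/37.82 + (19−28.36)²/28.36 + (28−18.91)²/18.91 + (29−18.91)²/18.91 = 15.3958
df = 3
p-value (upper-tail) = 0.00151
→ bracket: p<0.01

p-value bracket: p<0.01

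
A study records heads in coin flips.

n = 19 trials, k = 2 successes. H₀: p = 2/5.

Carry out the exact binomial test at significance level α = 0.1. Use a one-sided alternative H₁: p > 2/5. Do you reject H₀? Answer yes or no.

reject H₀: no

Exact binomial: n=19, k=2, p₀=2/5=0.4000
P(X≥2) from Σ C(n,i)·p₀^i·(1−p₀)^(n−i)
p-value (one-sided, H₁ greater) = 0.99917
At α=0.1: p ≥ α → fail to reject H₀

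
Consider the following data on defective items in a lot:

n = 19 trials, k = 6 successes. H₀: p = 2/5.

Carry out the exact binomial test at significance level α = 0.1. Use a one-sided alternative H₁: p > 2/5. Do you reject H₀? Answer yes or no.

Exact binomial: n=19, k=6, p₀=2/5=0.4000
P(X≥6) from Σ C(n,i)·p₀^i·(1−p₀)^(n−i)
p-value (one-sided, H₁ greater) = 0.83708
At α=0.1: p ≥ α → fail to reject H₀

reject H₀: no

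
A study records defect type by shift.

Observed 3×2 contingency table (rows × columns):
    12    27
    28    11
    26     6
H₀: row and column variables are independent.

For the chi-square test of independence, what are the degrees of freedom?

df = (r−1)(c−1) = (3−1)·(2−1) = 2

degrees of freedom = 2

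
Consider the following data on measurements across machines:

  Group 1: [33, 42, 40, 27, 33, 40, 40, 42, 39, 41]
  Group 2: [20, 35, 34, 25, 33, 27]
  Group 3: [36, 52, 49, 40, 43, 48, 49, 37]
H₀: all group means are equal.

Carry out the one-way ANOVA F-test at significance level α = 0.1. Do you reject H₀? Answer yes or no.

reject H₀: yes

Group means [37.70, 29.00, 44.25], grand mean 37.708
SSB = Σnᵢ(x̄ᵢ−x̄)² = 797.358; SSW = ΣΣ(x−x̄ᵢ)² = 661.600
MSB = 797.358/2 = 398.6792; MSW = 661.600/21 = 31.5048
F = MSB/MSW = 12.6546
df = (2, 21)
p-value (upper-tail) = 0.00025
At α=0.1: p < α → reject H₀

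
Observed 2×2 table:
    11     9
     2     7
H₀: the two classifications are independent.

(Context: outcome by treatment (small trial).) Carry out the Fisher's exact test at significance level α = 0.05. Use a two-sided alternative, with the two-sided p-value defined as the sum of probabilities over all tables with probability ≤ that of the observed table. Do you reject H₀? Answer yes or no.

reject H₀: no

Margins: r₁=20, r₂=9, c₁=13, c₂=16, n=29
p_obs = C(20,11)·C(9,2)/C(29,13); sum pmf over tables with pmf ≤ p_obs
p-value (two-sided) = 0.12964
At α=0.05: p ≥ α → fail to reject H₀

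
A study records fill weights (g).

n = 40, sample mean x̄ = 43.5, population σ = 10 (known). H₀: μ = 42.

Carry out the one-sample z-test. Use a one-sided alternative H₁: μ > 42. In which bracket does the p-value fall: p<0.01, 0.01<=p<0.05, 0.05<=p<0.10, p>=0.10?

p-value bracket: p>=0.10

SE = σ/√n = 10/√40 = 1.5811
z = (x̄−μ₀)/SE = (43.5−42)/1.5811 = 0.9487
p-value (one-sided, H₁ greater) = 0.17139
→ bracket: p>=0.10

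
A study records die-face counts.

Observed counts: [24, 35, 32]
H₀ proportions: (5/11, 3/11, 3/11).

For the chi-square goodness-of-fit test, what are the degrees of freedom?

df = k − 1 = 3 − 1 = 2

degrees of freedom = 2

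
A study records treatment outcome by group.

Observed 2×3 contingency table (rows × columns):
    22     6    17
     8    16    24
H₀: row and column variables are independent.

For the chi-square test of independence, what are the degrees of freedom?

degrees of freedom = 2

df = (r−1)(c−1) = (2−1)·(3−1) = 2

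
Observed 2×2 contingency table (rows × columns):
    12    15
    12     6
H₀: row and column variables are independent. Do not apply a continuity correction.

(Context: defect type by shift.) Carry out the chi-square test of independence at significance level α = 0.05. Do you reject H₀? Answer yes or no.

reject H₀: no

Row totals [27, 18], col totals [24, 21], n=45
χ² = (12−14.40)²/14.40 + (15−12.60)²/12.60 + (12−9.60)²/9.60 + (6−8.40)²/8.40 = 2.1429
df = 1
p-value (upper-tail) = 0.14323
At α=0.05: p ≥ α → fail to reject H₀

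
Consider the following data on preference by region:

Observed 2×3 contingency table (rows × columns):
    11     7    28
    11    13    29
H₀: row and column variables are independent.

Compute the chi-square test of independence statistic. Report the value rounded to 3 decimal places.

Row totals [46, 53], col totals [22, 20, 57], n=99
χ² = (11−10.22)²/10.22 + (7−9.29)²/9.29 + (28−26.48)²/26.48 + (11−11.78)²/11.78 + (13−10.71)²/10.71 + (29−30.52)²/30.52 = 1.3292
df = 2

test statistic = 1.329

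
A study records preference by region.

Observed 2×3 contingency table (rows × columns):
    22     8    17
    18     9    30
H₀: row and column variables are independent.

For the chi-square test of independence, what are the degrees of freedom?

df = (r−1)(c−1) = (2−1)·(3−1) = 2

degrees of freedom = 2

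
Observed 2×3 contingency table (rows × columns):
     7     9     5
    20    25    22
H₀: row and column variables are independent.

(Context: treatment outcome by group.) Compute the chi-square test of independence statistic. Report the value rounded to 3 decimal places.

Row totals [21, 67], col totals [27, 34, 27], n=88
χ² = (7−6.44)²/6.44 + (9−8.11)²/8.11 + (5−6.44)²/6.44 + (20−20.56)²/20.56 + (25−25.89)²/25.89 + (22−20.56)²/20.56 = 0.6150
df = 2

test statistic = 0.615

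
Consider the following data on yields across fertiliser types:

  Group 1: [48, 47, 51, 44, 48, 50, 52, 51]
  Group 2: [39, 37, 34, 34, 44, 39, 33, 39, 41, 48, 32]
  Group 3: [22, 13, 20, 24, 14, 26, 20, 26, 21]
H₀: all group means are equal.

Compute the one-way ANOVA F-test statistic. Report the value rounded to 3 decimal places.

test statistic = 93.920

Group means [48.88, 38.18, 20.67], grand mean 35.607
SSB = Σnᵢ(x̄ᵢ−x̄)² = 3490.167; SSW = ΣΣ(x−x̄ᵢ)² = 464.511
MSB = 3490.167/2 = 1745.0836; MSW = 464.511/25 = 18.5805
F = MSB/MSW = 93.9204
df = (2, 25)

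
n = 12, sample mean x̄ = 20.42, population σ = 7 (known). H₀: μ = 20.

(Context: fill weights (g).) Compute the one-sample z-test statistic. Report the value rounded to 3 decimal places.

test statistic = 0.208

SE = σ/√n = 7/√12 = 2.0207
z = (x̄−μ₀)/SE = (20.42−20)/2.0207 = 0.2078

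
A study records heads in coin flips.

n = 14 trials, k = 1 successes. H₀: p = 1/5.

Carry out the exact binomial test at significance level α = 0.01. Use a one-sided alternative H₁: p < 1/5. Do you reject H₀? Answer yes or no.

reject H₀: no

Exact binomial: n=14, k=1, p₀=1/5=0.2000
P(X≤1) from Σ C(n,i)·p₀^i·(1−p₀)^(n−i)
p-value (one-sided, H₁ less) = 0.19791
At α=0.01: p ≥ α → fail to reject H₀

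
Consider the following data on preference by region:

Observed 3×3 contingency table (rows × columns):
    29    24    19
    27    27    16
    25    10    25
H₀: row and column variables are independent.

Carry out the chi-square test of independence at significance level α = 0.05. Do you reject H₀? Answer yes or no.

reject H₀: yes

Row totals [72, 70, 60], col totals [81, 61, 60], n=202
χ² = (29−28.87)²/28.87 + (24−21.74)²/21.74 + (19−21.39)²/21.39 + (27−28.07)²/28.07 + (27−21.14)²/21.14 + (16−20.79)²/20.79 + (25−24.06)²/24.06 + (10−18.12)²/18.12 + (25−17.82)²/17.82 = 9.8376
df = 4
p-value (upper-tail) = 0.04325
At α=0.05: p < α → reject H₀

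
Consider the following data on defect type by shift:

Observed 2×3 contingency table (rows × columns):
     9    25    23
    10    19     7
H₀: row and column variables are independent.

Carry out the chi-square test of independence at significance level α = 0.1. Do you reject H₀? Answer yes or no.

reject H₀: yes

Row totals [57, 36], col totals [19, 44, 30], n=93
χ² = (9−11.65)²/11.65 + (25−26.97)²/26.97 + (23−18.39)²/18.39 + (10−7.35)²/7.35 + (19−17.03)²/17.03 + (7−11.61)²/11.61 = 4.9127
df = 2
p-value (upper-tail) = 0.08575
At α=0.1: p < α → reject H₀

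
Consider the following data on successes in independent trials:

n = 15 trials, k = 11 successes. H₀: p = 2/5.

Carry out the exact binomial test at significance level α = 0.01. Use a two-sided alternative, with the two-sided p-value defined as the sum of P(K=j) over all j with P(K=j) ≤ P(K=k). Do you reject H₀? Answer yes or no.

reject H₀: no

Exact binomial: n=15, k=11, p₀=2/5=0.4000
P(X=j) = C(n,j)·p₀^j·(1−p₀)^(n−j); p = Σ P(X=j) over j with P(X=j) ≤ P(X=11)
p-value (two-sided) = 0.01452
At α=0.01: p ≥ α → fail to reject H₀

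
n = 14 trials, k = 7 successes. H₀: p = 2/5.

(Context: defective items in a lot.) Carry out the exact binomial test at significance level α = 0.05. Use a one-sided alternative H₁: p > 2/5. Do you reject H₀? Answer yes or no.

Exact binomial: n=14, k=7, p₀=2/5=0.4000
P(X≥7) from Σ C(n,i)·p₀^i·(1−p₀)^(n−i)
p-value (one-sided, H₁ greater) = 0.30755
At α=0.05: p ≥ α → fail to reject H₀

reject H₀: no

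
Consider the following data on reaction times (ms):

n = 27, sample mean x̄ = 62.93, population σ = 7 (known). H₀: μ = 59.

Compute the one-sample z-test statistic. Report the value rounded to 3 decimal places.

test statistic = 2.917

SE = σ/√n = 7/√27 = 1.3472
z = (x̄−μ₀)/SE = (62.93−59)/1.3472 = 2.9173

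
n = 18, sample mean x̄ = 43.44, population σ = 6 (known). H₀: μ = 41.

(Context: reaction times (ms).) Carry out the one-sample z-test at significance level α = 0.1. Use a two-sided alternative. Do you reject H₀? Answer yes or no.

reject H₀: yes

SE = σ/√n = 6/√18 = 1.4142
z = (x̄−μ₀)/SE = (43.44−41)/1.4142 = 1.7253
p-value (two-sided) = 0.08447
At α=0.1: p < α → reject H₀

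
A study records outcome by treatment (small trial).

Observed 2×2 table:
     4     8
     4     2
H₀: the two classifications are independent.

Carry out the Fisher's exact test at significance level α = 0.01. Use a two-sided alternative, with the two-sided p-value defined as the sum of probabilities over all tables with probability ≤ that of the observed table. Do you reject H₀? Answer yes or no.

Margins: r₁=12, r₂=6, c₁=8, c₂=10, n=18
p_obs = C(12,4)·C(6,4)/C(18,8); sum pmf over tables with pmf ≤ p_obs
p-value (two-sided) = 0.32127
At α=0.01: p ≥ α → fail to reject H₀

reject H₀: no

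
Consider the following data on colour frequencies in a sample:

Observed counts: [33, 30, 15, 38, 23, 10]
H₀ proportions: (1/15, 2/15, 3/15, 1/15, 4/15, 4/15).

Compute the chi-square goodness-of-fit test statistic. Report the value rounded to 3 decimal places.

test statistic = 174.683

n = 149; E_i = n·p_i = [9.93, 19.87, 29.80, 9.93, 39.73, 39.73]
χ² = (33−9.93)²/9.93 + (30−19.87)²/19.87 + (15−29.80)²/29.80 + (38−9.93)²/9.93 + (23−39.73)²/39.73 + (10−39.73)²/39.73 = 174.6829
df = 5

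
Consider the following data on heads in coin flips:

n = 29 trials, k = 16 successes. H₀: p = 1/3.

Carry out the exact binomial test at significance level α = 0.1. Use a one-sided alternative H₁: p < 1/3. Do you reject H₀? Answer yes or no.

Exact binomial: n=29, k=16, p₀=1/3=0.3333
P(X≤16) from Σ C(n,i)·p₀^i·(1−p₀)^(n−i)
p-value (one-sided, H₁ less) = 0.99548
At α=0.1: p ≥ α → fail to reject H₀

reject H₀: no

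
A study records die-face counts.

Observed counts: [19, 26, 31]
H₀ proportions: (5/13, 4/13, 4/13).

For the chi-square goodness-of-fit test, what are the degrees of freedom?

degrees of freedom = 2

df = k − 1 = 3 − 1 = 2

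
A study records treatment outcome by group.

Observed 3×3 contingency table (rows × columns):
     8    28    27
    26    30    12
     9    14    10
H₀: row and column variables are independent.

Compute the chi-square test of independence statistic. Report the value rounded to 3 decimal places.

test statistic = 15.131

Row totals [63, 68, 33], col totals [43, 72, 49], n=164
χ² = (8−16.52)²/16.52 + (28−27.66)²/27.66 + (27−18.82)²/18.82 + (26−17.83)²/17.83 + (30−29.85)²/29.85 + (12−20.32)²/20.32 + (9−8.65)²/8.65 + (14−14.49)²/14.49 + (10−9.86)²/9.86 = 15.1313
df = 4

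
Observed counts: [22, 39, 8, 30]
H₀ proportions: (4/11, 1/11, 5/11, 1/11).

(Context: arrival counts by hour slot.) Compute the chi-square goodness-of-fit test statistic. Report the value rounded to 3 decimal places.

n = 99; E_i = n·p_i = [36.00, 9.00, 45.00, 9.00]
χ² = (22−36.00)²/36.00 + (39−9.00)²/9.00 + (8−45.00)²/45.00 + (30−9.00)²/9.00 = 184.8667
df = 3

test statistic = 184.867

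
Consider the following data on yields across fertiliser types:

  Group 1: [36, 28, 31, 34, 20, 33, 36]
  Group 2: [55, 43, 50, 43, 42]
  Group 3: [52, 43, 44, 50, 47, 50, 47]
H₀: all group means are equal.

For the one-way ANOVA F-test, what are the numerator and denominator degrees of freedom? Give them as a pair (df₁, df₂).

k = 3 groups, N = 19 total
df = (k−1, N−k) = (3−1, 19−3) = (2, 16)

degrees of freedom = [2, 16]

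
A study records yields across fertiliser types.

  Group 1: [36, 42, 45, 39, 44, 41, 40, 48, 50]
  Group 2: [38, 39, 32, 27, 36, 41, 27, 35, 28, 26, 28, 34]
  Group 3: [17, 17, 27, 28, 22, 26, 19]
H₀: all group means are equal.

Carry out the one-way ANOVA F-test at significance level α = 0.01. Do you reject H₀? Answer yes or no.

Group means [42.78, 32.58, 22.29], grand mean 33.286
SSB = Σnᵢ(x̄ᵢ−x̄)² = 1663.813; SSW = ΣΣ(x−x̄ᵢ)² = 601.901
MSB = 1663.813/2 = 831.9067; MSW = 601.901/25 = 24.0760
F = MSB/MSW = 34.5533
df = (2, 25)
p-value (upper-tail) = 0.00000
At α=0.01: p < α → reject H₀

reject H₀: yes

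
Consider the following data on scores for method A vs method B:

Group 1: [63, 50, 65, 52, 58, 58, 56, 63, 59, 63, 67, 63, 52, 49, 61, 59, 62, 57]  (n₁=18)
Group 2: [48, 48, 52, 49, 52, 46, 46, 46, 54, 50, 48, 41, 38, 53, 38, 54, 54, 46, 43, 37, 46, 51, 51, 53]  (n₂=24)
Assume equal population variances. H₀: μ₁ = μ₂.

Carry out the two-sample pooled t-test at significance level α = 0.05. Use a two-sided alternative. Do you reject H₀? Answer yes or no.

reject H₀: yes

x̄₁=58.722, s₁=5.256, n₁=18
x̄₂=47.667, s₂=5.214, n₂=24
s_p² = [17·5.256² + 23·5.214²]/40 = 27.3736
SE = √(s_p²·(1/18+1/24)) = 1.6314
t = (58.722−47.667)/1.6314 = 6.7769
df = 40
p-value (two-sided) = 0.00000
At α=0.05: p < α → reject H₀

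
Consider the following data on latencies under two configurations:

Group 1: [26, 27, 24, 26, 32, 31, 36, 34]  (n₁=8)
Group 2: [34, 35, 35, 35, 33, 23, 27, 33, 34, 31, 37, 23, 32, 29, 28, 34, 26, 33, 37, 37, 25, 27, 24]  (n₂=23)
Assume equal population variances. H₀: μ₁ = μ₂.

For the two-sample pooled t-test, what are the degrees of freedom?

df = n₁ + n₂ − 2 = 8 + 23 − 2 = 29

degrees of freedom = 29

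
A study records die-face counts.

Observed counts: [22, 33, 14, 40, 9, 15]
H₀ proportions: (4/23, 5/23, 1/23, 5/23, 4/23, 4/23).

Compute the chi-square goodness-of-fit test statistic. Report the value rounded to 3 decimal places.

n = 133; E_i = n·p_i = [23.13, 28.91, 5.78, 28.91, 23.13, 23.13]
χ² = (22−23.13)²/23.13 + (33−28.91)²/28.91 + (14−5.78)²/5.78 + (40−28.91)²/28.91 + (9−23.13)²/23.13 + (15−23.13)²/23.13 = 28.0519
df = 5

test statistic = 28.052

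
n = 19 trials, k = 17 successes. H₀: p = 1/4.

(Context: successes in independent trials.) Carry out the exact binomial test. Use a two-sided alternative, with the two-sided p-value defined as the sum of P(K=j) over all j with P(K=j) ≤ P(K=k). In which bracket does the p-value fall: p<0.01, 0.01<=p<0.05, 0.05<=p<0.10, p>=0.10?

p-value bracket: p<0.01

Exact binomial: n=19, k=17, p₀=1/4=0.2500
P(X=j) = C(n,j)·p₀^j·(1−p₀)^(n−j); p = Σ P(X=j) over j with P(X=j) ≤ P(X=17)
p-value (two-sided) = 0.00000
→ bracket: p<0.01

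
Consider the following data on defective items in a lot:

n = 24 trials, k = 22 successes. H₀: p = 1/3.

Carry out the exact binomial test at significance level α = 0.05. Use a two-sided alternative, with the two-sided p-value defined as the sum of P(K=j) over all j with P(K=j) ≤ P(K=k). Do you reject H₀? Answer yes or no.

Exact binomial: n=24, k=22, p₀=1/3=0.3333
P(X=j) = C(n,j)·p₀^j·(1−p₀)^(n−j); p = Σ P(X=j) over j with P(X=j) ≤ P(X=22)
p-value (two-sided) = 0.00000
At α=0.05: p < α → reject H₀

reject H₀: yes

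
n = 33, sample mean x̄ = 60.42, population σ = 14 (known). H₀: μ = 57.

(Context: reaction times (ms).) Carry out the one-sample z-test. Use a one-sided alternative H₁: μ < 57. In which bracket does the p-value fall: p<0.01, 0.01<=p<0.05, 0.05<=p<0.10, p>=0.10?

p-value bracket: p>=0.10

SE = σ/√n = 14/√33 = 2.4371
z = (x̄−μ₀)/SE = (60.42−57)/2.4371 = 1.4033
p-value (one-sided, H₁ less) = 0.91974
→ bracket: p>=0.10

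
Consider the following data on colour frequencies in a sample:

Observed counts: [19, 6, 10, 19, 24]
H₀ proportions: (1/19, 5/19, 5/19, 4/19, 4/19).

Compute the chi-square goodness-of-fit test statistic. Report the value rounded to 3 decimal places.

n = 78; E_i = n·p_i = [4.11, 20.53, 20.53, 16.42, 16.42]
χ² = (19−4.11)²/4.11 + (6−20.53)²/20.53 + (10−20.53)²/20.53 + (19−16.42)²/16.42 + (24−16.42)²/16.42 = 73.6224
df = 4

test statistic = 73.622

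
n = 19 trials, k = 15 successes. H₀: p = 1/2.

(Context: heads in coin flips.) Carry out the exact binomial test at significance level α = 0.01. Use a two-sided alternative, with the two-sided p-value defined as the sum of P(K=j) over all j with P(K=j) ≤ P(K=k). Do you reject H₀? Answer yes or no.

reject H₀: no

Exact binomial: n=19, k=15, p₀=1/2=0.5000
P(X=j) = C(n,j)·p₀^j·(1−p₀)^(n−j); p = Σ P(X=j) over j with P(X=j) ≤ P(X=15)
p-value (two-sided) = 0.01921
At α=0.01: p ≥ α → fail to reject H₀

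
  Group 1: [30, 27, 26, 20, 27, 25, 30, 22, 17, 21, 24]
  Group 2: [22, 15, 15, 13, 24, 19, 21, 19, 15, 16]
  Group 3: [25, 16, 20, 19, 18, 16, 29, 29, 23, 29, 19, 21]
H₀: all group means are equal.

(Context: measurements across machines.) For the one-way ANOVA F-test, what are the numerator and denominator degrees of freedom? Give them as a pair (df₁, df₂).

k = 3 groups, N = 33 total
df = (k−1, N−k) = (3−1, 33−3) = (2, 30)

degrees of freedom = [2, 30]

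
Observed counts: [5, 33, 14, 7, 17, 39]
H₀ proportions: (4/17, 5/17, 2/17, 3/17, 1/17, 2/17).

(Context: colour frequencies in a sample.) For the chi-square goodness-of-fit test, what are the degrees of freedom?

df = k − 1 = 6 − 1 = 5

degrees of freedom = 5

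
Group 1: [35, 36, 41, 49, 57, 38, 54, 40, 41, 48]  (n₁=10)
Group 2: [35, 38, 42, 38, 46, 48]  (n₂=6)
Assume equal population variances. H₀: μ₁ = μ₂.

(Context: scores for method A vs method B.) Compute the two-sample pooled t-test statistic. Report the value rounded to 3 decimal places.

x̄₁=43.900, s₁=7.637, n₁=10
x̄₂=41.167, s₂=5.076, n₂=6
s_p² = [9·7.637² + 5·5.076²]/14 = 46.6952
SE = √(s_p²·(1/10+1/6)) = 3.5287
t = (43.900−41.167)/3.5287 = 0.7746
df = 14

test statistic = 0.775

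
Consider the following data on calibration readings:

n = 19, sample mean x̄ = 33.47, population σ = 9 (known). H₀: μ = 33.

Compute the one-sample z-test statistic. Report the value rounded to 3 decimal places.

SE = σ/√n = 9/√19 = 2.0647
z = (x̄−μ₀)/SE = (33.47−33)/2.0647 = 0.2276

test statistic = 0.228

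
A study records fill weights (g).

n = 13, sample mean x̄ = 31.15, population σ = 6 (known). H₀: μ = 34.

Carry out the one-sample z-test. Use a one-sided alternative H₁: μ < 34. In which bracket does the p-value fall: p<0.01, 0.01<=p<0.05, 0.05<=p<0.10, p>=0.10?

p-value bracket: 0.01<=p<0.05

SE = σ/√n = 6/√13 = 1.6641
z = (x̄−μ₀)/SE = (31.15−34)/1.6641 = -1.7126
p-value (one-sided, H₁ less) = 0.04339
→ bracket: 0.01<=p<0.05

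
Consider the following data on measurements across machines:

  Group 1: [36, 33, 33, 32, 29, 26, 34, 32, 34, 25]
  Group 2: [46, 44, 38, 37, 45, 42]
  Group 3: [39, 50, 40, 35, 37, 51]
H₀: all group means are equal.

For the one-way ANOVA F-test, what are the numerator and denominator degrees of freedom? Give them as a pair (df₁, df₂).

k = 3 groups, N = 22 total
df = (k−1, N−k) = (3−1, 22−3) = (2, 19)

degrees of freedom = [2, 19]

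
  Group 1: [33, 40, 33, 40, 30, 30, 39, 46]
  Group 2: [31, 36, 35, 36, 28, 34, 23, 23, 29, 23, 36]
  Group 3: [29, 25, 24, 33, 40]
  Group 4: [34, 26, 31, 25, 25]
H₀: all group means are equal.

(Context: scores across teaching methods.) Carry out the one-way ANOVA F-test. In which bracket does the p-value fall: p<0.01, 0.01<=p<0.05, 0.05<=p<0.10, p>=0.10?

Group means [36.38, 30.36, 30.20, 28.20], grand mean 31.621
SSB = Σnᵢ(x̄ᵢ−x̄)² = 266.807; SSW = ΣΣ(x−x̄ᵢ)² = 768.020
MSB = 266.807/3 = 88.9357; MSW = 768.020/25 = 30.7208
F = MSB/MSW = 2.8950
df = (3, 25)
p-value (upper-tail) = 0.05511
→ bracket: 0.05<=p<0.10

p-value bracket: 0.05<=p<0.10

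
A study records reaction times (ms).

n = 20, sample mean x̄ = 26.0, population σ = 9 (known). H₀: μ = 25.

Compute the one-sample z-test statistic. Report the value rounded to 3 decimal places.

SE = σ/√n = 9/√20 = 2.0125
z = (x̄−μ₀)/SE = (26.0−25)/2.0125 = 0.4969

test statistic = 0.497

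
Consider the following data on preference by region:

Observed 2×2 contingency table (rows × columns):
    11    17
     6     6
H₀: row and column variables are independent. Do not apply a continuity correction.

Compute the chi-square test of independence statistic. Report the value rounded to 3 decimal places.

Row totals [28, 12], col totals [17, 23], n=40
χ² = (11−11.90)²/11.90 + (17−16.10)²/16.10 + (6−5.10)²/5.10 + (6−6.90)²/6.90 = 0.3946
df = 1

test statistic = 0.395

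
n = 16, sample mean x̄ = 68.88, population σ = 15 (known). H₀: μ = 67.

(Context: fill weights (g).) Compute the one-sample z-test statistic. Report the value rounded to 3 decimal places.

test statistic = 0.501

SE = σ/√n = 15/√16 = 3.7500
z = (x̄−μ₀)/SE = (68.88−67)/3.7500 = 0.5013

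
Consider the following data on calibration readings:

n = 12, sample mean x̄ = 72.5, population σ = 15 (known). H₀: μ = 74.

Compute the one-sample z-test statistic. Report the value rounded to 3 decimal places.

SE = σ/√n = 15/√12 = 4.3301
z = (x̄−μ₀)/SE = (72.5−74)/4.3301 = -0.3464

test statistic = -0.346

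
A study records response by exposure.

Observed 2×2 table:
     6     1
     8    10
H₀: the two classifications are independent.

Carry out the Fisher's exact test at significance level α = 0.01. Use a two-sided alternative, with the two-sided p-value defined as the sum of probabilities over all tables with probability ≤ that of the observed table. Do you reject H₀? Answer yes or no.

Margins: r₁=7, r₂=18, c₁=14, c₂=11, n=25
p_obs = C(7,6)·C(18,8)/C(25,14); sum pmf over tables with pmf ≤ p_obs
p-value (two-sided) = 0.09000
At α=0.01: p ≥ α → fail to reject H₀

reject H₀: no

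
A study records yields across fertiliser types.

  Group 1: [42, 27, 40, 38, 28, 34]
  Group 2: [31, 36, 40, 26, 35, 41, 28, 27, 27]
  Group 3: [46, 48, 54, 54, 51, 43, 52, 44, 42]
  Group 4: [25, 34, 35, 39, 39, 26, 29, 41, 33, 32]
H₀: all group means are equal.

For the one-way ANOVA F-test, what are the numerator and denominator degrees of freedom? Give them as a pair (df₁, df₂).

k = 4 groups, N = 34 total
df = (k−1, N−k) = (4−1, 34−4) = (3, 30)

degrees of freedom = [3, 30]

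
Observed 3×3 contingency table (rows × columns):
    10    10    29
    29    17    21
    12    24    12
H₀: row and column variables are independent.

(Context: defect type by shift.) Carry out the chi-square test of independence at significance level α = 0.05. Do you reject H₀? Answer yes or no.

Row totals [49, 67, 48], col totals [51, 51, 62], n=164
χ² = (10−15.24)²/15.24 + (10−15.24)²/15.24 + (29−18.52)²/18.52 + (29−20.84)²/20.84 + (17−20.84)²/20.84 + (21−25.33)²/25.33 + (12−14.93)²/14.93 + (24−14.93)²/14.93 + (12−18.15)²/18.15 = 22.3410
df = 4
p-value (upper-tail) = 0.00017
At α=0.05: p < α → reject H₀

reject H₀: yes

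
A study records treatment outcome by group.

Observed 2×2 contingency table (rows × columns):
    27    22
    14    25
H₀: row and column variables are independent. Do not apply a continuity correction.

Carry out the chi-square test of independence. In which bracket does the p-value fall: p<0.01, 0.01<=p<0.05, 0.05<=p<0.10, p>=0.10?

p-value bracket: 0.05<=p<0.10

Row totals [49, 39], col totals [41, 47], n=88
χ² = (27−22.83)²/22.83 + (22−26.17)²/26.17 + (14−18.17)²/18.17 + (25−20.83)²/20.83 = 3.2186
df = 1
p-value (upper-tail) = 0.07280
→ bracket: 0.05<=p<0.10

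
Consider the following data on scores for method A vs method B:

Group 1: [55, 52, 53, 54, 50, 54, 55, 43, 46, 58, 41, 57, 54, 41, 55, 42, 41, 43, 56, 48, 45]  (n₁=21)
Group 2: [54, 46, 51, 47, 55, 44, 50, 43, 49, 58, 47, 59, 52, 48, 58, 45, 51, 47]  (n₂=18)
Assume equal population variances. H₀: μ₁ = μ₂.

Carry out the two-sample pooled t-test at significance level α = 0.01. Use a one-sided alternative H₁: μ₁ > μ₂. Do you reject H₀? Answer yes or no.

x̄₁=49.667, s₁=6.053, n₁=21
x̄₂=50.222, s₂=4.930, n₂=18
s_p² = [20·6.053² + 17·4.930²]/37 = 30.9670
SE = √(s_p²·(1/21+1/18)) = 1.7875
t = (49.667−50.222)/1.7875 = -0.3108
df = 37
p-value (one-sided, H₁ greater) = 0.62115
At α=0.01: p ≥ α → fail to reject H₀

reject H₀: no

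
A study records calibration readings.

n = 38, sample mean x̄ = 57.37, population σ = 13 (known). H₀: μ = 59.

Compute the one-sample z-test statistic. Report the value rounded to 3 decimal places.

test statistic = -0.773

SE = σ/√n = 13/√38 = 2.1089
z = (x̄−μ₀)/SE = (57.37−59)/2.1089 = -0.7729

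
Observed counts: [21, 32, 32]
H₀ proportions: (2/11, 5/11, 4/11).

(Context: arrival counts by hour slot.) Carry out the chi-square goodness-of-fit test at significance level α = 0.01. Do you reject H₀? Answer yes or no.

reject H₀: no

n = 85; E_i = n·p_i = [15.45, 38.64, 30.91]
χ² = (21−15.45)²/15.45 + (32−38.64)²/38.64 + (32−30.91)²/30.91 = 3.1682
df = 2
p-value (upper-tail) = 0.20513
At α=0.01: p ≥ α → fail to reject H₀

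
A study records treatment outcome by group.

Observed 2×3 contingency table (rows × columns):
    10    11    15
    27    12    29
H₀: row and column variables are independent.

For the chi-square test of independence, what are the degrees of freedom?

df = (r−1)(c−1) = (2−1)·(3−1) = 2

degrees of freedom = 2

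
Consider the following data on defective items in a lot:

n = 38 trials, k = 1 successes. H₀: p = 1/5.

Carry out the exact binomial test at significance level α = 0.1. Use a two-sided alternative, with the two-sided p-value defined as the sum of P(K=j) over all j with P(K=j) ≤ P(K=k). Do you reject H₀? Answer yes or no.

Exact binomial: n=38, k=1, p₀=1/5=0.2000
P(X=j) = C(n,j)·p₀^j·(1−p₀)^(n−j); p = Σ P(X=j) over j with P(X=j) ≤ P(X=1)
p-value (two-sided) = 0.00374
At α=0.1: p < α → reject H₀

reject H₀: yes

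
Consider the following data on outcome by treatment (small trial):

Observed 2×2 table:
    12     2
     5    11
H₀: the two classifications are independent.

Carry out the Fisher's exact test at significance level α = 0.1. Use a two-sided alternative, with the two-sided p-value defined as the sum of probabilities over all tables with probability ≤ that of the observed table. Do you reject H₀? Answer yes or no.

reject H₀: yes

Margins: r₁=14, r₂=16, c₁=17, c₂=13, n=30
p_obs = C(14,12)·C(16,5)/C(30,17); sum pmf over tables with pmf ≤ p_obs
p-value (two-sided) = 0.00391
At α=0.1: p < α → reject H₀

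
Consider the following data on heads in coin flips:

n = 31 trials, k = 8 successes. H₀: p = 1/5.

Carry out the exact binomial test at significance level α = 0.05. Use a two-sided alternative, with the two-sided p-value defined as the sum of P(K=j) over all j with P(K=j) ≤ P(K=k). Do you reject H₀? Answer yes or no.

Exact binomial: n=31, k=8, p₀=1/5=0.2000
P(X=j) = C(n,j)·p₀^j·(1−p₀)^(n−j); p = Σ P(X=j) over j with P(X=j) ≤ P(X=8)
p-value (two-sided) = 0.37698
At α=0.05: p ≥ α → fail to reject H₀

reject H₀: no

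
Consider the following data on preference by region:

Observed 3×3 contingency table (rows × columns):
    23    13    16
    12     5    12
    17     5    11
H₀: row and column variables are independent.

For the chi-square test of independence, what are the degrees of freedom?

degrees of freedom = 4

df = (r−1)(c−1) = (3−1)·(3−1) = 4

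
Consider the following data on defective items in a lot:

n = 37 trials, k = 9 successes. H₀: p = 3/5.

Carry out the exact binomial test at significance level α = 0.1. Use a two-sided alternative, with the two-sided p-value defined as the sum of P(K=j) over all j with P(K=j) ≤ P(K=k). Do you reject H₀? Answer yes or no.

Exact binomial: n=37, k=9, p₀=3/5=0.6000
P(X=j) = C(n,j)·p₀^j·(1−p₀)^(n−j); p = Σ P(X=j) over j with P(X=j) ≤ P(X=9)
p-value (two-sided) = 0.00001
At α=0.1: p < α → reject H₀

reject H₀: yes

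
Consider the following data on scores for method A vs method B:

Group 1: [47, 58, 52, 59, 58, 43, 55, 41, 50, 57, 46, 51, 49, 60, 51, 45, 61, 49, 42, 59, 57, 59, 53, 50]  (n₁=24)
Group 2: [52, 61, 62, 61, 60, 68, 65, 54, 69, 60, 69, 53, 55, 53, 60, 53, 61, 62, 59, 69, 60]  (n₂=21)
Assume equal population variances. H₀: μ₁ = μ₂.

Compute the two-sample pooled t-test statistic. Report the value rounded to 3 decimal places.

x̄₁=52.167, s₁=6.127, n₁=24
x̄₂=60.286, s₂=5.542, n₂=21
s_p² = [23·6.127² + 20·5.542²]/43 = 34.3632
SE = √(s_p²·(1/24+1/21)) = 1.7516
t = (52.167−60.286)/1.7516 = -4.6352
df = 43

test statistic = -4.635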